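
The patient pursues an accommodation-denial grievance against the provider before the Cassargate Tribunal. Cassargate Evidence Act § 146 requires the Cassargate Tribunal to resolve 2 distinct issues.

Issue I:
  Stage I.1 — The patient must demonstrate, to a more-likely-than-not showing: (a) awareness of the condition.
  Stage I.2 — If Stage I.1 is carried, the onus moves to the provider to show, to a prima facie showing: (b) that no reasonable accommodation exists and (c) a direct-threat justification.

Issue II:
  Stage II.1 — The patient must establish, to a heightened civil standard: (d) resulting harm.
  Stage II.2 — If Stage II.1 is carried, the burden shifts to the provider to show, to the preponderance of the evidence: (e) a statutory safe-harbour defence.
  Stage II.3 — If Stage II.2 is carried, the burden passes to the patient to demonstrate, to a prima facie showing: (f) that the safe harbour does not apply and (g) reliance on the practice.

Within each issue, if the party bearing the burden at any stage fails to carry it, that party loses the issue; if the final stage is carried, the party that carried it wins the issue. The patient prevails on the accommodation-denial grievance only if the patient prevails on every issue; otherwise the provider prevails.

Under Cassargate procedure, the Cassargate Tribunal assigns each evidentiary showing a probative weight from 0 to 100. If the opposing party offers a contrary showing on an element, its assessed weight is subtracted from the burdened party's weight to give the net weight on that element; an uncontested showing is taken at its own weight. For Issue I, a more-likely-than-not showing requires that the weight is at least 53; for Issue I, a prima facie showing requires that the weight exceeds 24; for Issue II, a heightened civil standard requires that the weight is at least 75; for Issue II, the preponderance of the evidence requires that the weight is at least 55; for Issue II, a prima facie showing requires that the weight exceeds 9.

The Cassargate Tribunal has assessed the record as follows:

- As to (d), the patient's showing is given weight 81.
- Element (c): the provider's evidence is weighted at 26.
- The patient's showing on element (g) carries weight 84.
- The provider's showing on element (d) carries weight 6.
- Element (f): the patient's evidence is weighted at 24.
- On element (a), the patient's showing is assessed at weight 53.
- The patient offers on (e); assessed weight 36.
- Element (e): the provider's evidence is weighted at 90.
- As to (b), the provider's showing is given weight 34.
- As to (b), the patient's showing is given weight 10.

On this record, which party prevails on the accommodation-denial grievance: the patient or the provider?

— Issue I —
Stage I.1 — burden on patient; standard: a more-likely-than-not showing (weight is at least 53).
    (a): 53 ≥ 53 [met]
  Stage I.1 carried; the burden shifts to the provider.
Stage I.2 — burden on provider; standard: a prima facie showing (weight exceeds 24).
    (b): 34 − 10 = 24 ≤ 24 [not met]
    (c): 26 > 24 [met]
  Stage I.2 not carried; the provider fails its burden.
The patient prevails on this issue.
— Issue II —
At Stage II.1 the patient must meet a heightened civil standard (weight is at least 75): on (d) the weight is 81 less the opposing 6 gives net 75, which does reach 75, so (d) meets the standard.
  Stage II.1 carried; the burden shifts to the provider.
At Stage II.2 the provider must meet the preponderance of the evidence (weight is at least 55): on (e) the weight is 90 less the opposing 36 gives net 54, < 55, so (e) does not meet the standard.
  Stage II.2 not carried; the provider fails its burden.
So the patient prevails on this issue.
Per-issue: Issue I → patient; Issue II → patient. The patient must prevail on every issue; overall, the patient prevails.

patient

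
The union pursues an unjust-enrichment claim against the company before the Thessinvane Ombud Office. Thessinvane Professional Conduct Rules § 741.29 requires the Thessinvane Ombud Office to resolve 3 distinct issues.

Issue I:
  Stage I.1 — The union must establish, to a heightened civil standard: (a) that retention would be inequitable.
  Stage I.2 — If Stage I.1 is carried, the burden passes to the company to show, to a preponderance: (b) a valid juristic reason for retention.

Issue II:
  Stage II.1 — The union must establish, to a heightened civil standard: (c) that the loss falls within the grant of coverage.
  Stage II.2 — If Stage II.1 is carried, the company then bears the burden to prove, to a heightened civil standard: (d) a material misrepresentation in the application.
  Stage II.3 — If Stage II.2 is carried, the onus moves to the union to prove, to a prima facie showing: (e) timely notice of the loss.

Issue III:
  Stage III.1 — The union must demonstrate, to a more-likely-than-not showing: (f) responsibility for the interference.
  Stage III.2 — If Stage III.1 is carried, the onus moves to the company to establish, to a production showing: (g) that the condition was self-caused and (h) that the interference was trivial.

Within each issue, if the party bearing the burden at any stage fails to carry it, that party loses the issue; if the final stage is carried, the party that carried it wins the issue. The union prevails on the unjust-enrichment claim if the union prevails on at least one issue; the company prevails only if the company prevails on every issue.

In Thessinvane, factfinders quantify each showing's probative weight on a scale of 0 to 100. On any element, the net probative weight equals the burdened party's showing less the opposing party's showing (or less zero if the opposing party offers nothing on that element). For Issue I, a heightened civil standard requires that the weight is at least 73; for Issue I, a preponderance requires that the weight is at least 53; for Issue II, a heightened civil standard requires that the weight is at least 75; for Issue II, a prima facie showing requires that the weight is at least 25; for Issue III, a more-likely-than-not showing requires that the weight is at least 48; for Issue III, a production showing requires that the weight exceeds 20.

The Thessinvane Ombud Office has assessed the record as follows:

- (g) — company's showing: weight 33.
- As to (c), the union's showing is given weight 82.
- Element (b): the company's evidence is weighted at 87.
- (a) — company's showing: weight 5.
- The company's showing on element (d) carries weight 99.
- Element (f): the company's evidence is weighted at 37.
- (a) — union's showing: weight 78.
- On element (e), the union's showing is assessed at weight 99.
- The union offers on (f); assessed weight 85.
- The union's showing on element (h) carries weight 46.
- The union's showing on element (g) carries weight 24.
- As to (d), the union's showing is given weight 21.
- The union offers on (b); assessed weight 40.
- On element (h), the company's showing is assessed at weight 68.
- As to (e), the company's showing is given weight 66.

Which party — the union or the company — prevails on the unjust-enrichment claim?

— Issue I —
Stage I.1 (union, a heightened civil standard, weight is at least 73): (a) net 78−5=73 ≥ 73 — meets.
  All elements met. The burden passes to the company.
Stage I.2 (company, a preponderance, weight is at least 53): (b) net 87−40=47 < 53 — fails.
  The company does not carry Stage I.2.
So the union prevails on this issue.
— Issue II —
Stage II.1 (union, a heightened civil standard, weight is at least 75): (c) 82 ≥ 75 — meets.
  All elements met. The burden passes to the company.
Stage II.2 (company, a heightened civil standard, weight is at least 75): (d) net 99−21=78 ≥ 75 — meets.
  Stage II.2 is satisfied; the onus moves to the union.
Stage II.3 (union, a prima facie showing, weight is at least 25): (e) net 99−66=33 ≥ 25 — meets.
  Stage II.3 carried; the final stage is satisfied.
All stages carried — the union prevails on this issue.
— Issue III —
Stage III.1 (union, a more-likely-than-not showing, weight is at least 48): (f) net 85−37=48 ≥ 48 — meets.
  All elements met. The burden passes to the company.
Stage III.2 (company, a production showing, weight exceeds 20): (g) net 33−24=9 ≤ 20 — fails; (h) net 68−46=22 > 20 — meets.
  Stage III.2 not carried; the company fails its burden.
The analysis ends at Stage III.2; the union prevails on this issue.
Per-issue: Issue I → union; Issue II → union; Issue III → union. The union must prevail on at least one issue; overall, the union prevails.

union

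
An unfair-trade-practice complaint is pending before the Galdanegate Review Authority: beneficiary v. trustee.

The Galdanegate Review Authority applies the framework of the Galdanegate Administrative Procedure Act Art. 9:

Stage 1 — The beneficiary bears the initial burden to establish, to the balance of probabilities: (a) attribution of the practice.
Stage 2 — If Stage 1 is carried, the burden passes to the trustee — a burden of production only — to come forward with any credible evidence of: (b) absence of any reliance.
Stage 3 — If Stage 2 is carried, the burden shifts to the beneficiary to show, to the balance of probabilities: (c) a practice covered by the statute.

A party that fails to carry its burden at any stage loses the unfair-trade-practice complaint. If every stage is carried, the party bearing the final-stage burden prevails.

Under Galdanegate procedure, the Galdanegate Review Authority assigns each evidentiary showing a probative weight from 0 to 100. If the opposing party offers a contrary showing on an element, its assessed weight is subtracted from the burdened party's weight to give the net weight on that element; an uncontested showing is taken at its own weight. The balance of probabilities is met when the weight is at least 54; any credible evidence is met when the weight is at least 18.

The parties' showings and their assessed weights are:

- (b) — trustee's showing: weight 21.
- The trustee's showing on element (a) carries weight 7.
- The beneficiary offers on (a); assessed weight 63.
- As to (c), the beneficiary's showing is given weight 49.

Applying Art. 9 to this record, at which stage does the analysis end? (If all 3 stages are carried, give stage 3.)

Stage 1 — burden on beneficiary; standard: the balance of probabilities (weight is at least 54).
    (a): 63 − 7 = 56 ≥ 54 [met]
  Stage 1 is satisfied; the onus moves to the trustee.
Stage 2 — burden on trustee; standard: any credible evidence (weight is at least 18).
    (b): 21 ≥ 18 [met]
  The trustee carries Stage 2; the beneficiary now bears the burden.
Stage 3 — burden on beneficiary; standard: the balance of probabilities (weight is at least 54).
    (c): 49 < 54 [not met]
  Stage 3 not carried; the beneficiary fails its burden.
So the trustee prevails.

stage 3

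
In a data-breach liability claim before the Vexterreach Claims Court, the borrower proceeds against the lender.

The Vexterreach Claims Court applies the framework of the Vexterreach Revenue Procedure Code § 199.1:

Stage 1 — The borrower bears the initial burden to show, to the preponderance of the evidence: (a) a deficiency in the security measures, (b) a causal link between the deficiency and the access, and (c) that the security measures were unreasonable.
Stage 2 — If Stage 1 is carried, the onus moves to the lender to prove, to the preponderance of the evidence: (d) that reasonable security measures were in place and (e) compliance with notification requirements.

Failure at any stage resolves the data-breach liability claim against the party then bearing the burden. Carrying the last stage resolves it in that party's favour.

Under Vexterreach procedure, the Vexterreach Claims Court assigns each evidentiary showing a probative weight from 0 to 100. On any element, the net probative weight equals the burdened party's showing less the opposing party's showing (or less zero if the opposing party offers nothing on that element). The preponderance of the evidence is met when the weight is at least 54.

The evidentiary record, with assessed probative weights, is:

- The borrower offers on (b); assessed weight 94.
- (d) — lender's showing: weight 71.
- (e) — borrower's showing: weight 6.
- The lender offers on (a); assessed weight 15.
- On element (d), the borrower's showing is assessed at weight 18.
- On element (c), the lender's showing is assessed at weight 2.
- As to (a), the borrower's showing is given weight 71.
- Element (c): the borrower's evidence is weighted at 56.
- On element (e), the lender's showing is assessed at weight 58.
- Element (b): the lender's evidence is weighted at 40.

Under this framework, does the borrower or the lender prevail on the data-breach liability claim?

Stage 1 (borrower, the preponderance of the evidence, weight is at least 54): (a) net 71−15=56 ≥ 54 — meets; (b) net 94−40=54 ≥ 54 — meets; (c) net 56−2=54 ≥ 54 — meets.
  The borrower carries Stage 1; the lender now bears the burden.
Stage 2 (lender, the preponderance of the evidence, weight is at least 54): (d) net 71−18=53 < 54 — fails; (e) net 58−6=52 < 54 — fails.
  The lender does not carry Stage 2.
The borrower prevails.

borrower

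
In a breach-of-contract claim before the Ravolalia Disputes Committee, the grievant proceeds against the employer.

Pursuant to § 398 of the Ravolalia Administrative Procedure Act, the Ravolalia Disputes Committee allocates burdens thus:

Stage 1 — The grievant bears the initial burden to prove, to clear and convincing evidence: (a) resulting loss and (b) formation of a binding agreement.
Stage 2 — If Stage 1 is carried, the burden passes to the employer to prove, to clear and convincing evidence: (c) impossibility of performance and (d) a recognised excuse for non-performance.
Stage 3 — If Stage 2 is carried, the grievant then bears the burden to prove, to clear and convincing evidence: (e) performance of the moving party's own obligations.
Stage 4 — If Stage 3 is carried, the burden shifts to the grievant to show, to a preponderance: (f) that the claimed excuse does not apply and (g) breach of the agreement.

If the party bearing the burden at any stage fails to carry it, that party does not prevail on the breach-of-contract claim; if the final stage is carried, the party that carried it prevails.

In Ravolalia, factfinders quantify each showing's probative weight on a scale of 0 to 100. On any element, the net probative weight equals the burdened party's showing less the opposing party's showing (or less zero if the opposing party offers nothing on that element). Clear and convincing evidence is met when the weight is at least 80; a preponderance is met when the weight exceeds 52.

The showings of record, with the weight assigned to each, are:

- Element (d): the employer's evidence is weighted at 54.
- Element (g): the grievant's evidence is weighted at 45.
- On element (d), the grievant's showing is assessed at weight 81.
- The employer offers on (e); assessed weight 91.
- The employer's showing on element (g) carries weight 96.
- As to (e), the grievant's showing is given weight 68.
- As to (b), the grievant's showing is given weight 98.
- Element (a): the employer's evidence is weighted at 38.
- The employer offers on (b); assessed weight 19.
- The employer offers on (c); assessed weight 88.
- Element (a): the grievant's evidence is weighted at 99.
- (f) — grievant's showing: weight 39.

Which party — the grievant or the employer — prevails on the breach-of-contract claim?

employer

Stage 1 (grievant, clear and convincing evidence, weight is at least 80): (a) net 99−38=61 < 80 — fails; (b) net 98−19=79 < 80 — fails.
  Stage 1 not carried; the grievant fails its burden.
The employer prevails.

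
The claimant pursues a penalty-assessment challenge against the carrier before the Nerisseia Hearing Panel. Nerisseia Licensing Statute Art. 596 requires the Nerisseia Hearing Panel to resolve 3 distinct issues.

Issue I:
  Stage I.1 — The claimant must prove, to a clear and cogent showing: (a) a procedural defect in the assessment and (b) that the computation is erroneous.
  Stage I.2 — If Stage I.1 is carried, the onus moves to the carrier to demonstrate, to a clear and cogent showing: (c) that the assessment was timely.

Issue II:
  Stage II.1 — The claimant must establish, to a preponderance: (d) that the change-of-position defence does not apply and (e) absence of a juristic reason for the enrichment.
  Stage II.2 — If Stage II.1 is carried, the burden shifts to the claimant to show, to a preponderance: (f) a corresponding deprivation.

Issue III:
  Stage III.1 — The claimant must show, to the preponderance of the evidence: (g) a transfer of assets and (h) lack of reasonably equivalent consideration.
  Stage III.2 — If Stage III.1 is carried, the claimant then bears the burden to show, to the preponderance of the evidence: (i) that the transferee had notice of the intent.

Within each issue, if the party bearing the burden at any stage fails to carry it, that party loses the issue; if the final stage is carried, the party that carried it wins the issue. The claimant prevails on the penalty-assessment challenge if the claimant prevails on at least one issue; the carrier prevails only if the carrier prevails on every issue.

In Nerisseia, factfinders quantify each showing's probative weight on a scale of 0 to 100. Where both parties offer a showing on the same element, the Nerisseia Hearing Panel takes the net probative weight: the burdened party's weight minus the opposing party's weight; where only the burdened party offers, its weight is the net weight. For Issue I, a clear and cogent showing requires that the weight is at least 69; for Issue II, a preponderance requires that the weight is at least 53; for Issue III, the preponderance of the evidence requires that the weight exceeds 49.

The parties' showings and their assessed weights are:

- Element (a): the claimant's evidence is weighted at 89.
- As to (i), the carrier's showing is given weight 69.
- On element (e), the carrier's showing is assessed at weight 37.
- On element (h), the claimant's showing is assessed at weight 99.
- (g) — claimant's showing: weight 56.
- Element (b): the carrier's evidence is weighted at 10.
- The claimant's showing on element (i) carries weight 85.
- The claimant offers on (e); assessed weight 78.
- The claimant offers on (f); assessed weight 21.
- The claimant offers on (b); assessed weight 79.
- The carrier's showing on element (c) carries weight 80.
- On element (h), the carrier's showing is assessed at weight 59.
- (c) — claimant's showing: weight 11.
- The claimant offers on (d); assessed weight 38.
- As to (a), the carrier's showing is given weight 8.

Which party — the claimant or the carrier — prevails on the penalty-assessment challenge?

carrier

— Issue I —
Stage I.1 — burden on claimant; standard: a clear and cogent showing (weight is at least 69).
    (a): 89 − 8 = 81 ≥ 69 [met]
    (b): 79 − 10 = 69 ≥ 69 [met]
  The claimant carries Stage I.1; the carrier now bears the burden.
Stage I.2 — burden on carrier; standard: a clear and cogent showing (weight is at least 69).
    (c): 80 − 11 = 69 ≥ 69 [met]
  All elements met at the final stage.
With every stage satisfied, the carrier prevails on this issue.
— Issue II —
Stage II.1 — burden on claimant; standard: a preponderance (weight is at least 53).
    (d): 38 < 53 [not met]
    (e): 78 − 37 = 41 < 53 [not met]
  Not every element is met, so the claimant fails to carry Stage II.1.
So the carrier prevails on this issue.
— Issue III —
Stage III.1 — burden on claimant; standard: the preponderance of the evidence (weight exceeds 49).
    (g): 56 > 49 [met]
    (h): 99 − 59 = 40 ≤ 49 [not met]
  Stage III.1 not carried; the claimant fails its burden.
The analysis ends at Stage III.1; the carrier prevails on this issue.
Per-issue: Issue I → carrier; Issue II → carrier; Issue III → carrier. The claimant must prevail on at least one issue; overall, the carrier prevails.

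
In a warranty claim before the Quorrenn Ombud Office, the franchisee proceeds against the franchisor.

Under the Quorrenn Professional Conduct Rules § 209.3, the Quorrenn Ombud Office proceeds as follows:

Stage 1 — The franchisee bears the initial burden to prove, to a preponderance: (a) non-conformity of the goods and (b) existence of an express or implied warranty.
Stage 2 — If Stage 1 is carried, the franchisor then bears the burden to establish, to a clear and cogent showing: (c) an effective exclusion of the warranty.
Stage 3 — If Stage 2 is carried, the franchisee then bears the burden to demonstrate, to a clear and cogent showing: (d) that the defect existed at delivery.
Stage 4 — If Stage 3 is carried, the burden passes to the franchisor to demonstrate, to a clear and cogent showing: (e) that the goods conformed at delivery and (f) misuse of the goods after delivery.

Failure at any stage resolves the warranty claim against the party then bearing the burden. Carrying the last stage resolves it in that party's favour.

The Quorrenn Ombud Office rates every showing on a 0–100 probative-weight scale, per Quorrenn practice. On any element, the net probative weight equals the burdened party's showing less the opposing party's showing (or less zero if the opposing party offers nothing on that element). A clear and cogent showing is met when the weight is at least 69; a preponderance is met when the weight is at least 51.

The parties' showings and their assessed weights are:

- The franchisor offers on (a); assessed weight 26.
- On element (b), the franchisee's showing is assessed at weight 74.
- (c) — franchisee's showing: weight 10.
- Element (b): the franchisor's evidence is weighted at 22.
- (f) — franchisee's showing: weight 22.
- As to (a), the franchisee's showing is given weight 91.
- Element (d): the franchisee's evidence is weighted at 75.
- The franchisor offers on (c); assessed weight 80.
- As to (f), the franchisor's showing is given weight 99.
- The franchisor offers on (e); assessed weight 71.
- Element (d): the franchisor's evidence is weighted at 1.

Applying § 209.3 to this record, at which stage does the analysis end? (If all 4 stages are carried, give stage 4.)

stage 4

At Stage 1 the franchisee must meet a preponderance (weight is at least 51): on (a) the weight is 91 less the opposing 26 gives net 65, which does reach 51, so (a) meets the standard; on (b) the weight is 74 less the opposing 22 gives net 52, ≥ 51, so (b) meets the standard.
  Stage 1 is satisfied; the onus moves to the franchisor.
At Stage 2 the franchisor must meet a clear and cogent showing (weight is at least 69): on (c) the weight is 80 less the opposing 10 gives net 70, ≥ 69, so (c) meets the standard.
  Stage 2 carried; the burden shifts to the franchisee.
At Stage 3 the franchisee must meet a clear and cogent showing (weight is at least 69): on (d) the weight is 75 less the opposing 1 gives net 74, ≥ 69, so (d) meets the standard.
  The franchisee carries Stage 3; the franchisor now bears the burden.
At Stage 4 the franchisor must meet a clear and cogent showing (weight is at least 69): on (e) the weight is 71, which does reach 69, so (e) meets the standard; on (f) the weight is 99 less the opposing 22 gives net 77, which does reach 69, so (f) meets the standard.
  All elements met at the final stage.
With every stage satisfied, the franchisor prevails.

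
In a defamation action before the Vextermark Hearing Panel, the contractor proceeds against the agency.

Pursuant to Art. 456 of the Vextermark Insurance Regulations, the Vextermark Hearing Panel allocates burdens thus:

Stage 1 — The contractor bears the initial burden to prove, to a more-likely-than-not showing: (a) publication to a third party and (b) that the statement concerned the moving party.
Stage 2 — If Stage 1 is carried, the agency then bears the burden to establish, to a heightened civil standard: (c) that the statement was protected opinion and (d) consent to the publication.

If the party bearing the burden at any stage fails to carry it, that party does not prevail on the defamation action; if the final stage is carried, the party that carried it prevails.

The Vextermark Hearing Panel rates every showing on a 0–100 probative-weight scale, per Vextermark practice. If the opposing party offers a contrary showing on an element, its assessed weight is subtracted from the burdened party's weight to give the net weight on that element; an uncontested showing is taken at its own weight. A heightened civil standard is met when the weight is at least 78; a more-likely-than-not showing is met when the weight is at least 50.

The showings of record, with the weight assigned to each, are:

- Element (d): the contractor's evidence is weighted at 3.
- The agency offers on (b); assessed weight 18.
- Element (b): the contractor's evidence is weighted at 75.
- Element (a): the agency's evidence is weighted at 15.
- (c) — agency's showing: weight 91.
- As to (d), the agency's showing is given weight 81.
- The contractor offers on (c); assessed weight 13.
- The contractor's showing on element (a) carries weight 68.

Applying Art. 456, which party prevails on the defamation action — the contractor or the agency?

At Stage 1 the contractor must meet a more-likely-than-not showing (weight is at least 50): on (a) the weight is 68 less the opposing 15 gives net 53, ≥ 50, so (a) meets the standard; on (b) the weight is 75 less the opposing 18 gives net 57, which does reach 50, so (b) meets the standard.
  The contractor carries Stage 1; the agency now bears the burden.
At Stage 2 the agency must meet a heightened civil standard (weight is at least 78): on (c) the weight is 91 less the opposing 13 gives net 78, ≥ 78, so (c) meets the standard; on (d) the weight is 81 less the opposing 3 gives net 78, ≥ 78, so (d) meets the standard.
  All elements met at the final stage.
Every stage carried; the agency prevails.

agency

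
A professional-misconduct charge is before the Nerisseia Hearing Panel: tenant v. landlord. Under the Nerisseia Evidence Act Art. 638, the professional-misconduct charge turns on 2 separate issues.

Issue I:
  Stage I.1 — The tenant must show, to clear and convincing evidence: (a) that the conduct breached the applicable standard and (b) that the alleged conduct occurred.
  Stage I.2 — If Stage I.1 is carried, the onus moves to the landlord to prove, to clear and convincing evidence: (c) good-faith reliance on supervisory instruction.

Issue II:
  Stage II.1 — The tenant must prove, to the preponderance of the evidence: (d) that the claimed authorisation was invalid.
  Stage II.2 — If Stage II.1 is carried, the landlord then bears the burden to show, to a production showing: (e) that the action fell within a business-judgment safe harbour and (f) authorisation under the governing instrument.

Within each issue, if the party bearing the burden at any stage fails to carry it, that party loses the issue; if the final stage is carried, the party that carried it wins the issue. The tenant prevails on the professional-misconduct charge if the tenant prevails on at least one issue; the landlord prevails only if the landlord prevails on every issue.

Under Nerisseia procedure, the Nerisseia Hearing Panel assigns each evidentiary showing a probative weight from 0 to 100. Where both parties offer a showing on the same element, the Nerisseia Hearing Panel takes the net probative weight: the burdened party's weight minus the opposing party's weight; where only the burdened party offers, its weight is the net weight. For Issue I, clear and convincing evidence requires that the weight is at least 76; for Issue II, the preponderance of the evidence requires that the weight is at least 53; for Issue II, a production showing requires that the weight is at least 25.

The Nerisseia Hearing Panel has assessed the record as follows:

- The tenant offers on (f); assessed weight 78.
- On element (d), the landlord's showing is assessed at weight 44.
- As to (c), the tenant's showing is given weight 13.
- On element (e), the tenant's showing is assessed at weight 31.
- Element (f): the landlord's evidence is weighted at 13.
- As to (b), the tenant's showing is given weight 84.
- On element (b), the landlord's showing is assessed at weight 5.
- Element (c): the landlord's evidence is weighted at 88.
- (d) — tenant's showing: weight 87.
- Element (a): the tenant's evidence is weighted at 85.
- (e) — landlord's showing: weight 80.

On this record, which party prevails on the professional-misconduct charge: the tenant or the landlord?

— Issue I —
At Stage I.1 the tenant must meet clear and convincing evidence (weight is at least 76): on (a) the weight is 85, which does reach 76, so (a) meets the standard; on (b) the weight is 84 less the opposing 5 gives net 79, which does reach 76, so (b) meets the standard.
  The tenant carries Stage I.1; the landlord now bears the burden.
At Stage I.2 the landlord must meet clear and convincing evidence (weight is at least 76): on (c) the weight is 88 less the opposing 13 gives net 75, < 76, so (c) does not meet the standard.
  Stage I.2 not carried; the landlord fails its burden.
The tenant prevails on this issue.
— Issue II —
At Stage II.1 the tenant must meet the preponderance of the evidence (weight is at least 53): on (d) the weight is 87 less the opposing 44 gives net 43, which does not reach 53, so (d) does not meet the standard.
  The tenant does not carry Stage II.1.
The analysis ends at Stage II.1; the landlord prevails on this issue.
Per-issue: Issue I → tenant; Issue II → landlord. The tenant must prevail on at least one issue; overall, the tenant prevails.

tenant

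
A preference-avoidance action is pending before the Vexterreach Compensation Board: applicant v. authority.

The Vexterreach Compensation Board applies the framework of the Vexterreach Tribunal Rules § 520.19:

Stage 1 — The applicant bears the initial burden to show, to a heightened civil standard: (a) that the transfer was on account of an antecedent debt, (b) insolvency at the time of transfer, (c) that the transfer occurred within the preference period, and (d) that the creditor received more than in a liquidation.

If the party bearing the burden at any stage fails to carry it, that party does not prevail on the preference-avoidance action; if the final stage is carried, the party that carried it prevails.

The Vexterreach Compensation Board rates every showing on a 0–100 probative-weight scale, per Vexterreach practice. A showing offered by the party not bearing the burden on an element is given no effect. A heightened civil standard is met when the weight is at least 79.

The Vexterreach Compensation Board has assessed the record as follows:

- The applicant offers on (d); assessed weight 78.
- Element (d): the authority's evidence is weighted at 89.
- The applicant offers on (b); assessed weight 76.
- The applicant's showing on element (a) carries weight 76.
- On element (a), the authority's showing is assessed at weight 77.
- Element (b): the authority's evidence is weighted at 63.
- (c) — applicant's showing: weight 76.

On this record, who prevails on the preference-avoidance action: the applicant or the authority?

authority

At Stage 1 the applicant must meet a heightened civil standard (weight is at least 79): on (a) the weight is 76 (the authority's 77 is given no effect), which does not reach 79, so (a) does not meet the standard; on (b) the weight is 76 (the authority's 63 is given no effect), < 79, so (b) does not meet the standard; on (c) the weight is 76, < 79, so (c) does not meet the standard; on (d) the weight is 78 (the authority's 89 is given no effect), < 79, so (d) does not meet the standard.
  Not every element is met, so the applicant fails to carry Stage 1.
So the authority prevails.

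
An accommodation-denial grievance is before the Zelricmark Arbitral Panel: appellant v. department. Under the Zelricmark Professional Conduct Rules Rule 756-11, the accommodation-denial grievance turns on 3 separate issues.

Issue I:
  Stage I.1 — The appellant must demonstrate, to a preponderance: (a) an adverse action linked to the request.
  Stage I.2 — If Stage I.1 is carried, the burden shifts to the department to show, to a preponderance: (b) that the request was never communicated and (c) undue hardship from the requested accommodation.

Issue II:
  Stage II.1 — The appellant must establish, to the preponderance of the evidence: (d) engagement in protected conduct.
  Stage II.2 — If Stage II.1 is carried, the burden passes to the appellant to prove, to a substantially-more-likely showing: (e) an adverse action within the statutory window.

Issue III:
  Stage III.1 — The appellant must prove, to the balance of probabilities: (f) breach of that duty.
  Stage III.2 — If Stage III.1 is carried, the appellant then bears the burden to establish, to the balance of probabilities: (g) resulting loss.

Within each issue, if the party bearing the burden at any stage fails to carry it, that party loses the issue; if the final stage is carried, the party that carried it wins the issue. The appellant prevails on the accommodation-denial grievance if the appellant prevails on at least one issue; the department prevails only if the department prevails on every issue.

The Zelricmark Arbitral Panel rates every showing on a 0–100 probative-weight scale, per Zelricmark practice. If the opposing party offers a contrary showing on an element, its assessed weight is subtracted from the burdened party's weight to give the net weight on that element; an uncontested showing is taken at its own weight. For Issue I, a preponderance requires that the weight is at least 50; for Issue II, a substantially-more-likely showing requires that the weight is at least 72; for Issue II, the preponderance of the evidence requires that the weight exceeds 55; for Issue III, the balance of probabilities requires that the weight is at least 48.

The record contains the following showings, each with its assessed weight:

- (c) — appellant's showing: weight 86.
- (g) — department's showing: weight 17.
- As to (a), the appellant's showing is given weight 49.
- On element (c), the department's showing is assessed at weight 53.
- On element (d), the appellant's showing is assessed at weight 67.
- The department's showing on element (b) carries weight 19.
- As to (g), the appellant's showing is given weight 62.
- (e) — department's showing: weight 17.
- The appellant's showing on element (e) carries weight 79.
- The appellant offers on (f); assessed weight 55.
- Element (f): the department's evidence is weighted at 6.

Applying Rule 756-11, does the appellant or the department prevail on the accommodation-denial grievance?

— Issue I —
Stage I.1 (appellant, a preponderance, weight is at least 50): (a) 49 < 50 — fails.
  The appellant does not carry Stage I.1.
The department prevails on this issue.
— Issue II —
Stage II.1 — burden on appellant; standard: the preponderance of the evidence (weight exceeds 55).
    (d): 67 > 55 [met]
  Stage II.1 carried; the burden remains with the appellant.
Stage II.2 — burden on appellant; standard: a substantially-more-likely showing (weight is at least 72).
    (e): 79 − 17 = 62 < 72 [not met]
  Not every element is met, so the appellant fails to carry Stage II.2.
The department prevails on this issue.
— Issue III —
Stage III.1 (appellant, the balance of probabilities, weight is at least 48): (f) net 55−6=49 ≥ 48 — meets.
  Stage III.1 is satisfied; the appellant continues to bear the burden.
Stage III.2 (appellant, the balance of probabilities, weight is at least 48): (g) net 62−17=45 < 48 — fails.
  The appellant does not carry Stage III.2.
So the department prevails on this issue.
Per-issue: Issue I → department; Issue II → department; Issue III → department. The appellant must prevail on at least one issue; overall, the department prevails.

department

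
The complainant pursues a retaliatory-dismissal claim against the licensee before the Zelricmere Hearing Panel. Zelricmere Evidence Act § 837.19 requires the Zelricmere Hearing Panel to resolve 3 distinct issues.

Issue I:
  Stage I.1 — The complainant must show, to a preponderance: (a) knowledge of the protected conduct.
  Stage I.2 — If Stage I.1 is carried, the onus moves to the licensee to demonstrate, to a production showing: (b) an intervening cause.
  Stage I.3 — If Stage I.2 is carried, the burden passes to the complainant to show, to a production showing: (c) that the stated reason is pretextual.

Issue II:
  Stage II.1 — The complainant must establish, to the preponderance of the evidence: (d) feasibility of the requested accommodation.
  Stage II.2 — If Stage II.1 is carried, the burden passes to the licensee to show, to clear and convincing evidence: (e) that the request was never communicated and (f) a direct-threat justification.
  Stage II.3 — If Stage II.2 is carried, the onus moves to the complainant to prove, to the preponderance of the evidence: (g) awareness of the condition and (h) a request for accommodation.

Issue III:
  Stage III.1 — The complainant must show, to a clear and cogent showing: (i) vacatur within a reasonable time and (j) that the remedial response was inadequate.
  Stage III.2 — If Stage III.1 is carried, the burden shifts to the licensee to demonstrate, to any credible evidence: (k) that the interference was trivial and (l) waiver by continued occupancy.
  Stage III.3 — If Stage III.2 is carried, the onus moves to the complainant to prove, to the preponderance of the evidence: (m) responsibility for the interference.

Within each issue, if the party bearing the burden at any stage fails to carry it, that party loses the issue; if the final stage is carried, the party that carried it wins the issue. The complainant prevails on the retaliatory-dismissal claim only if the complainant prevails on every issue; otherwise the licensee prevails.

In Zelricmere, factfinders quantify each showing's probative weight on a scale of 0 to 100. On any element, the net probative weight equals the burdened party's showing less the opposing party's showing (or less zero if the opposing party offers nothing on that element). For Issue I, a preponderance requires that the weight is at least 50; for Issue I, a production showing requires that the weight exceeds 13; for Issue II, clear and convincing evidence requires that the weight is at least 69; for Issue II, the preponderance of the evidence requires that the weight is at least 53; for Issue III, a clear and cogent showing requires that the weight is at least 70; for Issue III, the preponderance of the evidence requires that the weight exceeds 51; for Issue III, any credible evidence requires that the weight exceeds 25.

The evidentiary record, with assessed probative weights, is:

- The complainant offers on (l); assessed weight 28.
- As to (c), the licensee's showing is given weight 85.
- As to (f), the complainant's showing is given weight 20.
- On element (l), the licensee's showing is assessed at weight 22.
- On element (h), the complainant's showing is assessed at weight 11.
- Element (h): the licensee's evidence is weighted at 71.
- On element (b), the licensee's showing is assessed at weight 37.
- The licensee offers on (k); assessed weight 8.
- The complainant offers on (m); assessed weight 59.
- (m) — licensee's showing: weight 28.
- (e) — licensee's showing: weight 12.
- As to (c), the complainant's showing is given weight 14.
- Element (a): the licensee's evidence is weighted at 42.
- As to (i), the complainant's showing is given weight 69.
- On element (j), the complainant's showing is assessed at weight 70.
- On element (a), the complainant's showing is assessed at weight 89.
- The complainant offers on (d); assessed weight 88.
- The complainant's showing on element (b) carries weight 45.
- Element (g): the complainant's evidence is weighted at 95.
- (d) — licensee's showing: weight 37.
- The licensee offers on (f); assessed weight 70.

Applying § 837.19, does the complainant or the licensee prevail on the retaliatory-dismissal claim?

licensee

— Issue I —
Stage I.1 (complainant, a preponderance, weight is at least 50): (a) net 89−42=47 < 50 — fails.
  The complainant does not carry Stage I.1.
The licensee prevails on this issue.
— Issue II —
At Stage II.1 the complainant must meet the preponderance of the evidence (weight is at least 53): on (d) the weight is 88 less the opposing 37 gives net 51, < 53, so (d) does not meet the standard.
  The complainant does not carry Stage II.1.
The analysis ends at Stage II.1; the licensee prevails on this issue.
— Issue III —
Stage III.1 (complainant, a clear and cogent showing, weight is at least 70): (i) 69 < 70 — fails; (j) 70 ≥ 70 — meets.
  The complainant does not carry Stage III.1.
The analysis ends at Stage III.1; the licensee prevails on this issue.
Per-issue: Issue I → licensee; Issue II → licensee; Issue III → licensee. The complainant must prevail on every issue; overall, the licensee prevails.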